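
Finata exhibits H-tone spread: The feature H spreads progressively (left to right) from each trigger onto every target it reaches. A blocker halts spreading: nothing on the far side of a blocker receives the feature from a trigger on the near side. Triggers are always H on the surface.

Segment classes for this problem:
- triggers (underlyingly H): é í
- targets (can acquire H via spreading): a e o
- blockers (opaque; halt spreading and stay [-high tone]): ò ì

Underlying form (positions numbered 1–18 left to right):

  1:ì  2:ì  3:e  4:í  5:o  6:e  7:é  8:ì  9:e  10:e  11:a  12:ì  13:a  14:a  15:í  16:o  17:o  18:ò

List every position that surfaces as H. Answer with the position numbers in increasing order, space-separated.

From /í/ at 4 rightward: 5 /o/ → H; 6 /e/ → H; 7 /é/ is itself a trigger — this domain ends here.
From /é/ at 7 rightward: 8 /ì/ blocks.
From /í/ at 15 rightward: 16 /o/ → H; 17 /o/ → H; 18 /ò/ blocks.
Targets with no active source: positions 3 9 10 11 13 14 stay [-high tone].

4 5 6 7 15 16 17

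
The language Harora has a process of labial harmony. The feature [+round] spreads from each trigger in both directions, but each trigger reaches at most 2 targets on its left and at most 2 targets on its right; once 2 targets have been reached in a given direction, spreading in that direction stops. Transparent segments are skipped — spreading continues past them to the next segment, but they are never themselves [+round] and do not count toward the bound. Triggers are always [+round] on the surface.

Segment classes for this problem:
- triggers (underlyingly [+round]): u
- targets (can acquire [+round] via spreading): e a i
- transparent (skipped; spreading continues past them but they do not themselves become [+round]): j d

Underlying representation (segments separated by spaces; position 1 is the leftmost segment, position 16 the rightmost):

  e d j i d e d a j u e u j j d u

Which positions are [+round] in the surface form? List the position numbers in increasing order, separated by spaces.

From /u/ at 10 rightward: 11 /e/ → [+round]; 12 /u/ is itself a trigger — this domain ends here.
From /u/ at 10 leftward: 9 /j/ transparent; 8 /a/ → [+round]; 7 /d/ transparent; 6 /e/ → [+round]; bound reached.
From /u/ at 12 rightward: 13 /j/ transparent; 14 /j/ transparent; 15 /d/ transparent; 16 /u/ is itself a trigger — this domain ends here.
From /u/ at 12 leftward: 11 /e/ → [+round]; 10 /u/ is itself a trigger — this domain ends here.
From /u/ at 16 rightward: word edge.
From /u/ at 16 leftward: 15 /d/ transparent; 14 /j/ transparent; 13 /j/ transparent; 12 /u/ is itself a trigger — this domain ends here.
Targets with no active source: positions 1 4 stay [-round].

6 8 10 11 12 16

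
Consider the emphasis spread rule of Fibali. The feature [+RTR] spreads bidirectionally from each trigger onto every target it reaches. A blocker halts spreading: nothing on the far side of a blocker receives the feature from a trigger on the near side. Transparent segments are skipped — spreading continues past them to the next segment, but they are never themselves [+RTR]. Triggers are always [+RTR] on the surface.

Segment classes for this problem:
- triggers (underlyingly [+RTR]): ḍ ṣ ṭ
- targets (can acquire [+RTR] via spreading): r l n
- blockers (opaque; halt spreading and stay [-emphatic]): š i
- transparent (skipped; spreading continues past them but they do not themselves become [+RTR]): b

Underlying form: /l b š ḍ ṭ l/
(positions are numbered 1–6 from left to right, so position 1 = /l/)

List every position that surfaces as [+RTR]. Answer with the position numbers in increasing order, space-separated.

From /ḍ/ at 4 rightward: 5 /ṭ/ is itself a trigger — this domain ends here.
From /ḍ/ at 4 leftward: 3 /š/ blocks.
From /ṭ/ at 5 rightward: 6 /l/ → [+RTR]; word edge.
From /ṭ/ at 5 leftward: 4 /ḍ/ is itself a trigger — this domain ends here.
Target with no active source: position 1 stays [-emphatic].

4 5 6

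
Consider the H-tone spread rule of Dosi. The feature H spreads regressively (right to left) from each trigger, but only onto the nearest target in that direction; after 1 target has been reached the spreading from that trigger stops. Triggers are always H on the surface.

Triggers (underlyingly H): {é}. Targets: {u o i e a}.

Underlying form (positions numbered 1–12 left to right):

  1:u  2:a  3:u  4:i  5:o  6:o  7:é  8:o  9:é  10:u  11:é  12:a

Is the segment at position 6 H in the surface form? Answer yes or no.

yes

From /é/ at 7 leftward: 6 /o/ → H; bound reached.
From /é/ at 9 leftward: 8 /o/ → H; bound reached.
From /é/ at 11 leftward: 10 /u/ → H; bound reached.
Targets with no active source: positions 1 2 3 4 5 12 stay [-high tone].
H positions on the surface: 6 7 8 9 10 11.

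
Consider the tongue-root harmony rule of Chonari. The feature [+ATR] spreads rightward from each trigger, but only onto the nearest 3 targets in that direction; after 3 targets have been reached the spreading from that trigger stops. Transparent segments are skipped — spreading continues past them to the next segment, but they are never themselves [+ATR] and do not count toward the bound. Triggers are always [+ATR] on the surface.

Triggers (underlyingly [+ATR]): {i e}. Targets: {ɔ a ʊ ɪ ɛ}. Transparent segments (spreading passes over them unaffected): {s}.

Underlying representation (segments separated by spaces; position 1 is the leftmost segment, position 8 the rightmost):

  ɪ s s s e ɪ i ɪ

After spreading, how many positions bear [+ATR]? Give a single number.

4

From /e/ at 5 rightward: 6 /ɪ/ → [+ATR]; 7 /i/ is itself a trigger — this domain ends here.
From /i/ at 7 rightward: 8 /ɪ/ → [+ATR]; word edge.
Target with no active source: position 1 stays [-ATR].
[+ATR] positions on the surface: 5 6 7 8.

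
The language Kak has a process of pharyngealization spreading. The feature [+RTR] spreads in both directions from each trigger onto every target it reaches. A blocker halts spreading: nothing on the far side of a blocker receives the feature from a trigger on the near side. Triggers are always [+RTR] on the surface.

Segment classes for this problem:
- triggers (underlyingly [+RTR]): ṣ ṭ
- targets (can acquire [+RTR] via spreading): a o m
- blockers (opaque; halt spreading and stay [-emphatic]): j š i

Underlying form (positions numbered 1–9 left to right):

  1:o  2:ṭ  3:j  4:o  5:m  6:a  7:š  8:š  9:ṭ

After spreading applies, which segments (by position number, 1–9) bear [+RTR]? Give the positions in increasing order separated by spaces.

From /ṭ/ at 2 rightward: 3 /j/ blocks.
From /ṭ/ at 2 leftward: 1 /o/ → [+RTR]; word edge.
From /ṭ/ at 9 rightward: word edge.
From /ṭ/ at 9 leftward: 8 /š/ blocks.
Targets with no active source: positions 4 5 6 stay [-emphatic].

1 2 9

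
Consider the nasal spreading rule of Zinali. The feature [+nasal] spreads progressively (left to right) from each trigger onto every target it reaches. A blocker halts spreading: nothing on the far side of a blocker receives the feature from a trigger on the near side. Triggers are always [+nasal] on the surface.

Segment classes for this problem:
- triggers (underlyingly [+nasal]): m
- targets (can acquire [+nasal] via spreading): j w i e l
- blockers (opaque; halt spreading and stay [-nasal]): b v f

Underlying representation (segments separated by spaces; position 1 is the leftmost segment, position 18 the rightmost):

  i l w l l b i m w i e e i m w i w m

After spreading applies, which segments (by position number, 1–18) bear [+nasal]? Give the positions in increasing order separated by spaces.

8 9 10 11 12 13 14 15 16 17 18

From /m/ at 8 rightward: 9 /w/ → [+nasal]; 10 /i/ → [+nasal]; 11 /e/ → [+nasal]; 12 /e/ → [+nasal]; 13 /i/ → [+nasal]; 14 /m/ is itself a trigger — this domain ends here.
From /m/ at 14 rightward: 15 /w/ → [+nasal]; 16 /i/ → [+nasal]; 17 /w/ → [+nasal]; 18 /m/ is itself a trigger — this domain ends here.
From /m/ at 18 rightward: word edge.
Targets with no active source: positions 1 2 3 4 5 7 stay [-nasal].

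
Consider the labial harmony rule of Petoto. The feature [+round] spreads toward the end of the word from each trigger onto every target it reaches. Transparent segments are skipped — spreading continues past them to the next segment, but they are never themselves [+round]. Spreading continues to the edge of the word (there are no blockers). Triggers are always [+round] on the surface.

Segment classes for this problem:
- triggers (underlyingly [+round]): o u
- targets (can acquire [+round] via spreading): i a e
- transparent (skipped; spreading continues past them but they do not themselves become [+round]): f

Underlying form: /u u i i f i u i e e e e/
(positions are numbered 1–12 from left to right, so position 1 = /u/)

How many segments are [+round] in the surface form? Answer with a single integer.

From /u/ at 1 rightward: 2 /u/ is itself a trigger — this domain ends here.
From /u/ at 2 rightward: 3 /i/ → [+round]; 4 /i/ → [+round]; 5 /f/ transparent; 6 /i/ → [+round]; 7 /u/ is itself a trigger — this domain ends here.
From /u/ at 7 rightward: 8 /i/ → [+round]; 9 /e/ → [+round]; 10 /e/ → [+round]; 11 /e/ → [+round]; 12 /e/ → [+round]; word edge.
[+round] positions on the surface: 1 2 3 4 6 7 8 9 10 11 12.

11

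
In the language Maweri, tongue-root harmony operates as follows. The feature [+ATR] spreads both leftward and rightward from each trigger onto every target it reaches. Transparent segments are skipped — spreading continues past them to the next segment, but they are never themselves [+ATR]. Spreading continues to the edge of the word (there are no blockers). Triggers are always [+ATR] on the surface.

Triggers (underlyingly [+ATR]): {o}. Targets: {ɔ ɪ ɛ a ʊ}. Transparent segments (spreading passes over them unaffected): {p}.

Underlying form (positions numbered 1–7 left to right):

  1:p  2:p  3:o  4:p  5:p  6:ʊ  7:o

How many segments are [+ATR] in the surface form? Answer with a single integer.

From /o/ at 3 rightward: 4 /p/ transparent; 5 /p/ transparent; 6 /ʊ/ → [+ATR]; 7 /o/ is itself a trigger — this domain ends here.
From /o/ at 3 leftward: 2 /p/ transparent; 1 /p/ transparent; word edge.
From /o/ at 7 rightward: word edge.
From /o/ at 7 leftward: 6 /ʊ/ → [+ATR]; 5 /p/ transparent; 4 /p/ transparent; 3 /o/ is itself a trigger — this domain ends here.
[+ATR] positions on the surface: 3 6 7.

3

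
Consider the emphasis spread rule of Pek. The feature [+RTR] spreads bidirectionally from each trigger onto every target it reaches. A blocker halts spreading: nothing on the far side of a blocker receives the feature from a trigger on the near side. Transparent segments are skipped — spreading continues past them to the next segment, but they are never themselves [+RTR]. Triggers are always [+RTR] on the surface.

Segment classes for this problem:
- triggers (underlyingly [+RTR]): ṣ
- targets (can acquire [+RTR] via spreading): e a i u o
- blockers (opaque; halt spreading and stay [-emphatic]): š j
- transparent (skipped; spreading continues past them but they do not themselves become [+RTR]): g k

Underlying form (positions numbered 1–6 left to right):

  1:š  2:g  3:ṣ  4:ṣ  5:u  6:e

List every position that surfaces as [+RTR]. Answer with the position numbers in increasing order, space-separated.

3 4 5 6

From /ṣ/ at 3 rightward: 4 /ṣ/ is itself a trigger — this domain ends here.
From /ṣ/ at 3 leftward: 2 /g/ transparent; 1 /š/ blocks.
From /ṣ/ at 4 rightward: 5 /u/ → [+RTR]; 6 /e/ → [+RTR]; word edge.
From /ṣ/ at 4 leftward: 3 /ṣ/ is itself a trigger — this domain ends here.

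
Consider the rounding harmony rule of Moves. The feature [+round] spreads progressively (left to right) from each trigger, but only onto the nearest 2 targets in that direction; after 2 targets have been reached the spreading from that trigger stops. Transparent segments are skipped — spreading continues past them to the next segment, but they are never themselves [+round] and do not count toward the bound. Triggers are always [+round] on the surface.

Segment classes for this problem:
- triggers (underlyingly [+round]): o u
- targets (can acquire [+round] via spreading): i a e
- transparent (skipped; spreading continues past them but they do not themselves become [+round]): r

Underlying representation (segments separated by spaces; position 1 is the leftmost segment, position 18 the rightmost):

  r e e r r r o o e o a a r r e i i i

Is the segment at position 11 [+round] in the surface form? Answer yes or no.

yes

From /o/ at 7 rightward: 8 /o/ is itself a trigger — this domain ends here.
From /o/ at 8 rightward: 9 /e/ → [+round]; 10 /o/ is itself a trigger — this domain ends here.
From /o/ at 10 rightward: 11 /a/ → [+round]; 12 /a/ → [+round]; bound reached.
Targets with no active source: positions 2 3 15 16 17 18 stay [-round].
[+round] positions on the surface: 7 8 9 10 11 12.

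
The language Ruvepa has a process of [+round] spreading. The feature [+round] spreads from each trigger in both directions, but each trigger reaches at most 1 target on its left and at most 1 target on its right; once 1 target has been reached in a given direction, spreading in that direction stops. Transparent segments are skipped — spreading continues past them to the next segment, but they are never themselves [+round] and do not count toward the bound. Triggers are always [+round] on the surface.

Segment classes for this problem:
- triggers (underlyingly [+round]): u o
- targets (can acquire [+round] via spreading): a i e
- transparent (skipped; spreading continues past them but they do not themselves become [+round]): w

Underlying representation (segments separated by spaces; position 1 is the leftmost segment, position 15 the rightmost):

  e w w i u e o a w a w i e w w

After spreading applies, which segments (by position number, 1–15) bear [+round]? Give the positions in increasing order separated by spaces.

4 5 6 7 8

From /u/ at 5 rightward: 6 /e/ → [+round]; bound reached.
From /u/ at 5 leftward: 4 /i/ → [+round]; bound reached.
From /o/ at 7 rightward: 8 /a/ → [+round]; bound reached.
From /o/ at 7 leftward: 6 /e/ → [+round]; bound reached.
Targets with no active source: positions 1 10 12 13 stay [-round].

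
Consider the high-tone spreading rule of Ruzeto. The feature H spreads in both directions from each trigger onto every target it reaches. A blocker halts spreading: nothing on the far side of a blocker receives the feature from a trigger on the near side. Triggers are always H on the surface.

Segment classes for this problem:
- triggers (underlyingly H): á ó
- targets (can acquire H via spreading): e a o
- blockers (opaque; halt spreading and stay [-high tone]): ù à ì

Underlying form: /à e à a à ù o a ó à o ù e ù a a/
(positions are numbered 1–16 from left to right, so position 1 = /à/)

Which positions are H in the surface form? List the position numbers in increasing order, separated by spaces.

From /ó/ at 9 rightward: 10 /à/ blocks.
From /ó/ at 9 leftward: 8 /a/ → H; 7 /o/ → H; 6 /ù/ blocks.
Targets with no active source: positions 2 4 11 13 15 16 stay [-high tone].

7 8 9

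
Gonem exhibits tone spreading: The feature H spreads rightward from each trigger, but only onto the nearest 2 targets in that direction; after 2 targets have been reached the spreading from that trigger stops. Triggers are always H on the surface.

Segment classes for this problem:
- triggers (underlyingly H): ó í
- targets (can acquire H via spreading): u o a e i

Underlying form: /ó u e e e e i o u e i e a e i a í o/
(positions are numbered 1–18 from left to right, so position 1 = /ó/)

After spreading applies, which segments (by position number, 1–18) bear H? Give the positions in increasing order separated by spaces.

From /ó/ at 1 rightward: 2 /u/ → H; 3 /e/ → H; bound reached.
From /í/ at 17 rightward: 18 /o/ → H; word edge.
Targets with no active source: positions 4 5 6 7 8 9 10 11 12 13 14 15 16 stay [-high tone].

1 2 3 17 18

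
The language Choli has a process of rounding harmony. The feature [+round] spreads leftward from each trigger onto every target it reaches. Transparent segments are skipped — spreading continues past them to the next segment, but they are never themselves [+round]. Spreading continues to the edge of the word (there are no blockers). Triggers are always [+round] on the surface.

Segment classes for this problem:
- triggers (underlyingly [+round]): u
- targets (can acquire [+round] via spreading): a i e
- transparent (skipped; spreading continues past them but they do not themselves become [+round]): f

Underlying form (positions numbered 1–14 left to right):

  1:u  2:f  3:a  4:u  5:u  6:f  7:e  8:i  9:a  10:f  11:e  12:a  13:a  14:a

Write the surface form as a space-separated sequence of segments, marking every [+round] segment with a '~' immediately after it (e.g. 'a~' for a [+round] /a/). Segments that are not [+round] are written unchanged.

u~ f a~ u~ u~ f e i a f e a a a

From /u/ at 1 leftward: word edge.
From /u/ at 4 leftward: 3 /a/ → [+round]; 2 /f/ transparent; 1 /u/ is itself a trigger — this domain ends here.
From /u/ at 5 leftward: 4 /u/ is itself a trigger — this domain ends here.
Targets with no active source: positions 7 8 9 11 12 13 14 stay [-round].
[+round] positions on the surface: 1 3 4 5.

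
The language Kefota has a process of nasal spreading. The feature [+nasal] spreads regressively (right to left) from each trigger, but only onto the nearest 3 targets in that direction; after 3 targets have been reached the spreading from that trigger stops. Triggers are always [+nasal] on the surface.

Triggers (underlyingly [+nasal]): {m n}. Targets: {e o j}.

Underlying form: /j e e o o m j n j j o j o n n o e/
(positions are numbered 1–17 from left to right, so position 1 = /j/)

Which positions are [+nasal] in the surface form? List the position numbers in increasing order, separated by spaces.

3 4 5 6 7 8 11 12 13 14 15

From /m/ at 6 leftward: 5 /o/ → [+nasal]; 4 /o/ → [+nasal]; 3 /e/ → [+nasal]; bound reached.
From /n/ at 8 leftward: 7 /j/ → [+nasal]; 6 /m/ is itself a trigger — this domain ends here.
From /n/ at 14 leftward: 13 /o/ → [+nasal]; 12 /j/ → [+nasal]; 11 /o/ → [+nasal]; bound reached.
From /n/ at 15 leftward: 14 /n/ is itself a trigger — this domain ends here.
Targets with no active source: positions 1 2 9 10 16 17 stay [-nasal].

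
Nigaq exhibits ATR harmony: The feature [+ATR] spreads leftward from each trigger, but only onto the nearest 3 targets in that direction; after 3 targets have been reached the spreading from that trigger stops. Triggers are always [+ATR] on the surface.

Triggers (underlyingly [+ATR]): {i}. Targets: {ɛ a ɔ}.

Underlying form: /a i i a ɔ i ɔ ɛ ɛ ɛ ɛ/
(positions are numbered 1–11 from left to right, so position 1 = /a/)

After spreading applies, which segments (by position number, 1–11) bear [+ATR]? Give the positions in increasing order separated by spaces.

1 2 3 4 5 6

From /i/ at 2 leftward: 1 /a/ → [+ATR]; word edge.
From /i/ at 3 leftward: 2 /i/ is itself a trigger — this domain ends here.
From /i/ at 6 leftward: 5 /ɔ/ → [+ATR]; 4 /a/ → [+ATR]; 3 /i/ is itself a trigger — this domain ends here.
Targets with no active source: positions 7 8 9 10 11 stay [-ATR].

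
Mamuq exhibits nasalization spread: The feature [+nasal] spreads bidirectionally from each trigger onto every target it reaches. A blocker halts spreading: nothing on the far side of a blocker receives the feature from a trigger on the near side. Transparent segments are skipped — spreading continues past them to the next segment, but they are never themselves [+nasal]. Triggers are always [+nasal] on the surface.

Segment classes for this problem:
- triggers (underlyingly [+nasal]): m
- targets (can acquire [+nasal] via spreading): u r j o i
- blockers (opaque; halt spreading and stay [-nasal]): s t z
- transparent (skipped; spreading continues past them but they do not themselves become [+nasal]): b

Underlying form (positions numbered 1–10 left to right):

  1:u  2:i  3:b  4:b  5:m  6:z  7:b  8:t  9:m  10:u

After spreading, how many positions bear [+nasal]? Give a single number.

5

From /m/ at 5 rightward: 6 /z/ blocks.
From /m/ at 5 leftward: 4 /b/ transparent; 3 /b/ transparent; 2 /i/ → [+nasal]; 1 /u/ → [+nasal]; word edge.
From /m/ at 9 rightward: 10 /u/ → [+nasal]; word edge.
From /m/ at 9 leftward: 8 /t/ blocks.
[+nasal] positions on the surface: 1 2 5 9 10.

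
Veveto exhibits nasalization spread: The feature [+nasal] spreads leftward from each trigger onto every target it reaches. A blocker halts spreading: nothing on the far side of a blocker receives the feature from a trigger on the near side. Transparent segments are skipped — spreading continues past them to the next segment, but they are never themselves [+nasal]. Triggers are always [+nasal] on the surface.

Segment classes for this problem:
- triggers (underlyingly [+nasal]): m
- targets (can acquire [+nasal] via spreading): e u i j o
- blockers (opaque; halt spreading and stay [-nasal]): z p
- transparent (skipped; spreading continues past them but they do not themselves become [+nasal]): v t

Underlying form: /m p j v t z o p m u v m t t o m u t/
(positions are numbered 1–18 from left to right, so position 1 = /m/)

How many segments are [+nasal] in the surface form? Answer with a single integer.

From /m/ at 1 leftward: word edge.
From /m/ at 9 leftward: 8 /p/ blocks.
From /m/ at 12 leftward: 11 /v/ transparent; 10 /u/ → [+nasal]; 9 /m/ is itself a trigger — this domain ends here.
From /m/ at 16 leftward: 15 /o/ → [+nasal]; 14 /t/ transparent; 13 /t/ transparent; 12 /m/ is itself a trigger — this domain ends here.
Targets with no active source: positions 3 7 17 stay [-nasal].
[+nasal] positions on the surface: 1 9 10 12 15 16.

6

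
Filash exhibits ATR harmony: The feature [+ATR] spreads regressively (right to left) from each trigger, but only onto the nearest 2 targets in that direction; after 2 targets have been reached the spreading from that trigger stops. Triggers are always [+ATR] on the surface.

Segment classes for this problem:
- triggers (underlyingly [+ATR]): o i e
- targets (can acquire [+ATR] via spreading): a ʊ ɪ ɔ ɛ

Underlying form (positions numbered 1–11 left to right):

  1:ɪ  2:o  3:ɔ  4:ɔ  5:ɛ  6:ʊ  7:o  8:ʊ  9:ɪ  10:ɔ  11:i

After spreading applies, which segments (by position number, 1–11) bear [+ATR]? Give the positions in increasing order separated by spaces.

1 2 5 6 7 9 10 11

From /o/ at 2 leftward: 1 /ɪ/ → [+ATR]; word edge.
From /o/ at 7 leftward: 6 /ʊ/ → [+ATR]; 5 /ɛ/ → [+ATR]; bound reached.
From /i/ at 11 leftward: 10 /ɔ/ → [+ATR]; 9 /ɪ/ → [+ATR]; bound reached.
Targets with no active source: positions 3 4 8 stay [-ATR].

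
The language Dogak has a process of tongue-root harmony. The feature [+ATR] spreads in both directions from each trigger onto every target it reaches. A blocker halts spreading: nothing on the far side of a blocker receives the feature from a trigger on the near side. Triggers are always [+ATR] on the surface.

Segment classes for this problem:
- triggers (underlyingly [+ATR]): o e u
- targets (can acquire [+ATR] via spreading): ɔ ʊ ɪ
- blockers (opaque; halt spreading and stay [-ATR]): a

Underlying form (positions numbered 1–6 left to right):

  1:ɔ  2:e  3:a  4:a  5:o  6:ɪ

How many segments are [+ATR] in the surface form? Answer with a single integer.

From /e/ at 2 rightward: 3 /a/ blocks.
From /e/ at 2 leftward: 1 /ɔ/ → [+ATR]; word edge.
From /o/ at 5 rightward: 6 /ɪ/ → [+ATR]; word edge.
From /o/ at 5 leftward: 4 /a/ blocks.
[+ATR] positions on the surface: 1 2 5 6.

4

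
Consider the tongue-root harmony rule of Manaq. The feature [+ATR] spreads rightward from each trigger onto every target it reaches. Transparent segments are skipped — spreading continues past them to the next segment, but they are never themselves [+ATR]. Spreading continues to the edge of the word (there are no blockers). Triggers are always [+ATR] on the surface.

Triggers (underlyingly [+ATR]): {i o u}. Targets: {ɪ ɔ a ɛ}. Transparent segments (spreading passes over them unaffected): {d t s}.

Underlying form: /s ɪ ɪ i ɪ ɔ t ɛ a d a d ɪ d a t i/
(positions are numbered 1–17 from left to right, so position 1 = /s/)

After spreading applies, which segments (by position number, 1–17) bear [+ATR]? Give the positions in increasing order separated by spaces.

From /i/ at 4 rightward: 5 /ɪ/ → [+ATR]; 6 /ɔ/ → [+ATR]; 7 /t/ transparent; 8 /ɛ/ → [+ATR]; 9 /a/ → [+ATR]; 10 /d/ transparent; 11 /a/ → [+ATR]; 12 /d/ transparent; 13 /ɪ/ → [+ATR]; 14 /d/ transparent; 15 /a/ → [+ATR]; 16 /t/ transparent; 17 /i/ is itself a trigger — this domain ends here.
From /i/ at 17 rightward: word edge.
Targets with no active source: positions 2 3 stay [-ATR].

4 5 6 8 9 11 13 15 17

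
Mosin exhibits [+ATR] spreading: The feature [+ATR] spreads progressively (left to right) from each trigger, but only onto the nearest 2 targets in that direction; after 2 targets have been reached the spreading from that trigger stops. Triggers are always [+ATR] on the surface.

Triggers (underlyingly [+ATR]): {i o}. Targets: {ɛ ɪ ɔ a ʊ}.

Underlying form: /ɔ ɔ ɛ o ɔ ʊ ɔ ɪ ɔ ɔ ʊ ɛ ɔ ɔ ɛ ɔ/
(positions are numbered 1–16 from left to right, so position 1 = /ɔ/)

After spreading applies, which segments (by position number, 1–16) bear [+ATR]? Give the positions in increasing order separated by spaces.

4 5 6

From /o/ at 4 rightward: 5 /ɔ/ → [+ATR]; 6 /ʊ/ → [+ATR]; bound reached.
Targets with no active source: positions 1 2 3 7 8 9 10 11 12 13 14 15 16 stay [-ATR].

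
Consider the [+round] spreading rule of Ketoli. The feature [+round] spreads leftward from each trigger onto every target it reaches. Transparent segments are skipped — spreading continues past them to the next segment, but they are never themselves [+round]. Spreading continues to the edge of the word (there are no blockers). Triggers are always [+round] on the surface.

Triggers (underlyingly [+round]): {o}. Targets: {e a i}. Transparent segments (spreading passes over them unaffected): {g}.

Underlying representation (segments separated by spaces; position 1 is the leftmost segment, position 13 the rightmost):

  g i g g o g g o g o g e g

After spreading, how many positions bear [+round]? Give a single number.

4

From /o/ at 5 leftward: 4 /g/ transparent; 3 /g/ transparent; 2 /i/ → [+round]; 1 /g/ transparent; word edge.
From /o/ at 8 leftward: 7 /g/ transparent; 6 /g/ transparent; 5 /o/ is itself a trigger — this domain ends here.
From /o/ at 10 leftward: 9 /g/ transparent; 8 /o/ is itself a trigger — this domain ends here.
Target with no active source: position 12 stays [-round].
[+round] positions on the surface: 2 5 8 10.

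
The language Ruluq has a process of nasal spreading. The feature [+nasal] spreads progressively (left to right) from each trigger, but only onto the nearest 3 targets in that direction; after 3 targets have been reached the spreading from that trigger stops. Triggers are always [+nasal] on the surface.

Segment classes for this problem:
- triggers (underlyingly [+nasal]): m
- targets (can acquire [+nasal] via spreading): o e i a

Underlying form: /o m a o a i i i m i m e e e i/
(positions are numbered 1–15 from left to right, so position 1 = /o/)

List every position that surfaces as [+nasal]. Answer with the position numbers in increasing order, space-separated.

2 3 4 5 9 10 11 12 13 14

From /m/ at 2 rightward: 3 /a/ → [+nasal]; 4 /o/ → [+nasal]; 5 /a/ → [+nasal]; bound reached.
From /m/ at 9 rightward: 10 /i/ → [+nasal]; 11 /m/ is itself a trigger — this domain ends here.
From /m/ at 11 rightward: 12 /e/ → [+nasal]; 13 /e/ → [+nasal]; 14 /e/ → [+nasal]; bound reached.
Targets with no active source: positions 1 6 7 8 15 stay [-nasal].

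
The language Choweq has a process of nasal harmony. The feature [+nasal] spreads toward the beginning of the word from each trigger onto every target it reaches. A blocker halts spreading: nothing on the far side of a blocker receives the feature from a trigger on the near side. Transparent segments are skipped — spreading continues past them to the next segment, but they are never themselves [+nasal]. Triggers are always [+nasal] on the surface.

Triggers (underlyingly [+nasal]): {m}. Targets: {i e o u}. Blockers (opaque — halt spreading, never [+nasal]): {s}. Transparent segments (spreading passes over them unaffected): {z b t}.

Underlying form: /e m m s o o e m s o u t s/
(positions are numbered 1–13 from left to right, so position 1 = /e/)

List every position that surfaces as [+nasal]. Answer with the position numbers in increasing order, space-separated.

From /m/ at 2 leftward: 1 /e/ → [+nasal]; word edge.
From /m/ at 3 leftward: 2 /m/ is itself a trigger — this domain ends here.
From /m/ at 8 leftward: 7 /e/ → [+nasal]; 6 /o/ → [+nasal]; 5 /o/ → [+nasal]; 4 /s/ blocks.
Targets with no active source: positions 10 11 stay [-nasal].

1 2 3 5 6 7 8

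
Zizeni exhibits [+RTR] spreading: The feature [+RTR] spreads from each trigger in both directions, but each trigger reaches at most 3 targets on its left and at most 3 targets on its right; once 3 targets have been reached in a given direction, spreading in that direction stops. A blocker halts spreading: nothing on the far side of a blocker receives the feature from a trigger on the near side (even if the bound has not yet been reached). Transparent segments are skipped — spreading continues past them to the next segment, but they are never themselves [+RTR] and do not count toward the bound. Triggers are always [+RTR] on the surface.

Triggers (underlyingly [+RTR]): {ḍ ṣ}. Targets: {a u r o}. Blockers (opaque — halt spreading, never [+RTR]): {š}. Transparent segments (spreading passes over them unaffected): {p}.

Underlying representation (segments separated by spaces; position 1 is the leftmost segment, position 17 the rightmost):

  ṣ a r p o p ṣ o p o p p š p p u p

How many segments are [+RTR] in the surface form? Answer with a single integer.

From /ṣ/ at 1 rightward: 2 /a/ → [+RTR]; 3 /r/ → [+RTR]; 4 /p/ transparent; 5 /o/ → [+RTR]; bound reached.
From /ṣ/ at 1 leftward: word edge.
From /ṣ/ at 7 rightward: 8 /o/ → [+RTR]; 9 /p/ transparent; 10 /o/ → [+RTR]; 11 /p/ transparent; 12 /p/ transparent; 13 /š/ blocks.
From /ṣ/ at 7 leftward: 6 /p/ transparent; 5 /o/ → [+RTR]; 4 /p/ transparent; 3 /r/ → [+RTR]; 2 /a/ → [+RTR]; bound reached.
Target with no active source: position 16 stays [-emphatic].
[+RTR] positions on the surface: 1 2 3 5 7 8 10.

7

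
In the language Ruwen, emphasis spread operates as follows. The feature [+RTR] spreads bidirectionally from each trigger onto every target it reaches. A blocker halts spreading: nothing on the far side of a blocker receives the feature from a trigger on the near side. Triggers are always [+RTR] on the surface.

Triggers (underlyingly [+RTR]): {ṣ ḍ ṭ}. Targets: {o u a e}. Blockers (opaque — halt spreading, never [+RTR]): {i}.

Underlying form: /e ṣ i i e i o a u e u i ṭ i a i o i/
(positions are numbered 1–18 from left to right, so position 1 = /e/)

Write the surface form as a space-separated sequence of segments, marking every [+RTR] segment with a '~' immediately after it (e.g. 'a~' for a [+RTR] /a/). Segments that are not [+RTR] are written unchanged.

e~ ṣ~ i i e i o a u e u i ṭ~ i a i o i

From /ṣ/ at 2 rightward: 3 /i/ blocks.
From /ṣ/ at 2 leftward: 1 /e/ → [+RTR]; word edge.
From /ṭ/ at 13 rightward: 14 /i/ blocks.
From /ṭ/ at 13 leftward: 12 /i/ blocks.
Targets with no active source: positions 5 7 8 9 10 11 15 17 stay [-emphatic].
[+RTR] positions on the surface: 1 2 13.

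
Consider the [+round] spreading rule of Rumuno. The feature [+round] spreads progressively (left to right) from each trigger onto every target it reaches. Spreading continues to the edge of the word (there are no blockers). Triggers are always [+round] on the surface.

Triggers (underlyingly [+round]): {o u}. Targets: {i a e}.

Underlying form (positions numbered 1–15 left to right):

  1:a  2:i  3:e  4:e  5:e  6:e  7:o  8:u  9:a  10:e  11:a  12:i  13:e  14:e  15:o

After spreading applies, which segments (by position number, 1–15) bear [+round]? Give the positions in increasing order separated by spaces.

7 8 9 10 11 12 13 14 15

From /o/ at 7 rightward: 8 /u/ is itself a trigger — this domain ends here.
From /u/ at 8 rightward: 9 /a/ → [+round]; 10 /e/ → [+round]; 11 /a/ → [+round]; 12 /i/ → [+round]; 13 /e/ → [+round]; 14 /e/ → [+round]; 15 /o/ is itself a trigger — this domain ends here.
From /o/ at 15 rightward: word edge.
Targets with no active source: positions 1 2 3 4 5 6 stay [-round].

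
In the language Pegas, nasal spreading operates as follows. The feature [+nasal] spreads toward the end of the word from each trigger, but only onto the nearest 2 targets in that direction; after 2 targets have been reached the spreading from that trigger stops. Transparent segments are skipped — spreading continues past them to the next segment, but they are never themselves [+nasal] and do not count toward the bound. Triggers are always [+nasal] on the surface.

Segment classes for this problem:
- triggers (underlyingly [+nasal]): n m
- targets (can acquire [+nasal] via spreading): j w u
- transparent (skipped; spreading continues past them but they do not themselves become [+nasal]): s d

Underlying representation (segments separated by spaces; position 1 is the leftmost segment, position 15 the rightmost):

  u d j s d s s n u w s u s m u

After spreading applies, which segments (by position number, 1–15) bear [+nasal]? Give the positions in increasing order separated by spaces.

From /n/ at 8 rightward: 9 /u/ → [+nasal]; 10 /w/ → [+nasal]; bound reached.
From /m/ at 14 rightward: 15 /u/ → [+nasal]; word edge.
Targets with no active source: positions 1 3 12 stay [-nasal].

8 9 10 14 15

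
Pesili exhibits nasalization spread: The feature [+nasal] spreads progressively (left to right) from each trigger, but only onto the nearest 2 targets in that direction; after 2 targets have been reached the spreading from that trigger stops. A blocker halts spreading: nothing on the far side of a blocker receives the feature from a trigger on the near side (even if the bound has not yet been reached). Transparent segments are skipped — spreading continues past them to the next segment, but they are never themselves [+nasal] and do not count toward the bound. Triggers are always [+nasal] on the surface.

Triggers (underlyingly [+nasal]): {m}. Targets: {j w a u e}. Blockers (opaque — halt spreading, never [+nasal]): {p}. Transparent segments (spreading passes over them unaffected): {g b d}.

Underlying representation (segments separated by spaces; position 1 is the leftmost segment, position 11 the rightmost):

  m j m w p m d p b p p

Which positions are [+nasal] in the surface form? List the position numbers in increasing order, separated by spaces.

From /m/ at 1 rightward: 2 /j/ → [+nasal]; 3 /m/ is itself a trigger — this domain ends here.
From /m/ at 3 rightward: 4 /w/ → [+nasal]; 5 /p/ blocks.
From /m/ at 6 rightward: 7 /d/ transparent; 8 /p/ blocks.

1 2 3 4 6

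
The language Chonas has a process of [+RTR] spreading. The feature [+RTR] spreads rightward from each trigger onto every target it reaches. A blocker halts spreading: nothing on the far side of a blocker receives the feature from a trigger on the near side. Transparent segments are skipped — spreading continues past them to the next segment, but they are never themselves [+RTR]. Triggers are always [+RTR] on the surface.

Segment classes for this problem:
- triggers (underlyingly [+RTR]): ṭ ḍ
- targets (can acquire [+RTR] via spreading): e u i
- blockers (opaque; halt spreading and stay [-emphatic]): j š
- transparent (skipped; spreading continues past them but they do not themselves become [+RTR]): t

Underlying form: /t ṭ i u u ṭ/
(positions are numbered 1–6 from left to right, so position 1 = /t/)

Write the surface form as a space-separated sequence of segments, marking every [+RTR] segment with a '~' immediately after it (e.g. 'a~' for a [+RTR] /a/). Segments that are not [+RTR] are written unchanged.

From /ṭ/ at 2 rightward: 3 /i/ → [+RTR]; 4 /u/ → [+RTR]; 5 /u/ → [+RTR]; 6 /ṭ/ is itself a trigger — this domain ends here.
From /ṭ/ at 6 rightward: word edge.
[+RTR] positions on the surface: 2 3 4 5 6.

t ṭ~ i~ u~ u~ ṭ~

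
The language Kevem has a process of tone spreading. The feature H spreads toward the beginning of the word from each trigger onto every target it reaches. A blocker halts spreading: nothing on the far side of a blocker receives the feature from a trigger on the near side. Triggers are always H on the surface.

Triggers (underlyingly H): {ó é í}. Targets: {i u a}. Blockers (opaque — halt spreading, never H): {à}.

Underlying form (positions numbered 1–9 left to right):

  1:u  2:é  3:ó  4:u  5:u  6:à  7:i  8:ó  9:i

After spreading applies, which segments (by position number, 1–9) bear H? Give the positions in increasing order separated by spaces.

1 2 3 7 8

From /é/ at 2 leftward: 1 /u/ → H; word edge.
From /ó/ at 3 leftward: 2 /é/ is itself a trigger — this domain ends here.
From /ó/ at 8 leftward: 7 /i/ → H; 6 /à/ blocks.
Targets with no active source: positions 4 5 9 stay [-high tone].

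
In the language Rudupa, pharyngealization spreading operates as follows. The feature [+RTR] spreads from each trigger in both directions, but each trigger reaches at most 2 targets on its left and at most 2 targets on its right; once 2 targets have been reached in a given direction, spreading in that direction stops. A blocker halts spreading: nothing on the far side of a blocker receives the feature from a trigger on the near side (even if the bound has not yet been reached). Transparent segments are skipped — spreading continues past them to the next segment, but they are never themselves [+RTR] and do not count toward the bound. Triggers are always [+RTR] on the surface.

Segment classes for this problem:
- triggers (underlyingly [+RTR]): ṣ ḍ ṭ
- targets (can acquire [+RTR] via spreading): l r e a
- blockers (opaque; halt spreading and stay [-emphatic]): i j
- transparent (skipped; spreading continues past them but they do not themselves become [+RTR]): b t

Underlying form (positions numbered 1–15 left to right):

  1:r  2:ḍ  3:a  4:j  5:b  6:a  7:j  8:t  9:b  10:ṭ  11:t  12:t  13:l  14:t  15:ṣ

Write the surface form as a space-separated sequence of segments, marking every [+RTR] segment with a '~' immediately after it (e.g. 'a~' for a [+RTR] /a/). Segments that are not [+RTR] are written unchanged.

r~ ḍ~ a~ j b a j t b ṭ~ t t l~ t ṣ~

From /ḍ/ at 2 rightward: 3 /a/ → [+RTR]; 4 /j/ blocks.
From /ḍ/ at 2 leftward: 1 /r/ → [+RTR]; word edge.
From /ṭ/ at 10 rightward: 11 /t/ transparent; 12 /t/ transparent; 13 /l/ → [+RTR]; 14 /t/ transparent; 15 /ṣ/ is itself a trigger — this domain ends here.
From /ṭ/ at 10 leftward: 9 /b/ transparent; 8 /t/ transparent; 7 /j/ blocks.
From /ṣ/ at 15 rightward: word edge.
From /ṣ/ at 15 leftward: 14 /t/ transparent; 13 /l/ → [+RTR]; 12 /t/ transparent; 11 /t/ transparent; 10 /ṭ/ is itself a trigger — this domain ends here.
Target with no active source: position 6 stays [-emphatic].
[+RTR] positions on the surface: 1 2 3 10 13 15.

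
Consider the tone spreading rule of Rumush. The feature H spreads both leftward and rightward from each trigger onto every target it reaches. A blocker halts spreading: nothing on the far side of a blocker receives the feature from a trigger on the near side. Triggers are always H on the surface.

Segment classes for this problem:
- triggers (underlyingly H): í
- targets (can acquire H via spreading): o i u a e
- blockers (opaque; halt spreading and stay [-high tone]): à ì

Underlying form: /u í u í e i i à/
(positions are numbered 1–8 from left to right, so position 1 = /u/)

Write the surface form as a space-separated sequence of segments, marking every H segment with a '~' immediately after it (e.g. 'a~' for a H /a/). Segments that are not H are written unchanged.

u~ í~ u~ í~ e~ i~ i~ à

From /í/ at 2 rightward: 3 /u/ → H; 4 /í/ is itself a trigger — this domain ends here.
From /í/ at 2 leftward: 1 /u/ → H; word edge.
From /í/ at 4 rightward: 5 /e/ → H; 6 /i/ → H; 7 /i/ → H; 8 /à/ blocks.
From /í/ at 4 leftward: 3 /u/ → H; 2 /í/ is itself a trigger — this domain ends here.
H positions on the surface: 1 2 3 4 5 6 7.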